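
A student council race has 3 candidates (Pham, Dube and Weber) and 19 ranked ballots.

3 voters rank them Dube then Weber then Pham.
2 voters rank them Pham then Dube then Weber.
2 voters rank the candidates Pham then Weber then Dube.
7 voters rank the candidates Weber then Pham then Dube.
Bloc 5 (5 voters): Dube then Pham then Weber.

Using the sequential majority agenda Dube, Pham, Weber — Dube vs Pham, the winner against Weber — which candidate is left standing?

Weber

Round 1: Dube vs Pham — 8–11, Pham advances.
Round 2: Pham vs Weber — 9–10, Weber advances.
The agenda winner is Weber.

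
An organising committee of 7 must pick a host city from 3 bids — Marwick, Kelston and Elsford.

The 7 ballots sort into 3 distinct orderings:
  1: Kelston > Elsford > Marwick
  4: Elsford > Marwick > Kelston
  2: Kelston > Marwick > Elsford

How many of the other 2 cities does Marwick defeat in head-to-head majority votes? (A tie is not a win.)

1

Marwick against each rival (7 organisers):
Marwick vs Kelston: Marwick wins 4–3.
Marwick vs Elsford: Marwick is ranked higher on 2 ballots, Elsford on 5. Elsford wins 5–2.
Marwick beats Kelston; loses to Elsford — 1 pairwise win.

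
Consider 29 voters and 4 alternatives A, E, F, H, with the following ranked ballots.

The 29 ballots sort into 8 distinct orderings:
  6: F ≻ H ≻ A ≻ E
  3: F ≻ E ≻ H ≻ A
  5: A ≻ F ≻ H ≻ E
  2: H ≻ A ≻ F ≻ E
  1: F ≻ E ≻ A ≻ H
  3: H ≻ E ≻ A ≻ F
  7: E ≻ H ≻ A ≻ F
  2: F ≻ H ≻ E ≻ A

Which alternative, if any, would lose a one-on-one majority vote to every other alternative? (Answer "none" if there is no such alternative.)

none

Pairwise majorities:
A vs E: A preferred on 6+5+2 = 13 ballots; E wins 16–13.
A–F: A 17–12.
A vs H: A is ranked higher on 5+1 = 6 ballots, H on 23. H wins 23–6.
E vs F: F wins 19–10.
E vs H: H, 18–11.
F vs H: F preferred on 6+3+5+1+2 = 17 ballots; F wins 17–12.
Each alternative has at least one pairwise win (A beats F; E beats A; F beats E; H beats A) — no Condorcet loser.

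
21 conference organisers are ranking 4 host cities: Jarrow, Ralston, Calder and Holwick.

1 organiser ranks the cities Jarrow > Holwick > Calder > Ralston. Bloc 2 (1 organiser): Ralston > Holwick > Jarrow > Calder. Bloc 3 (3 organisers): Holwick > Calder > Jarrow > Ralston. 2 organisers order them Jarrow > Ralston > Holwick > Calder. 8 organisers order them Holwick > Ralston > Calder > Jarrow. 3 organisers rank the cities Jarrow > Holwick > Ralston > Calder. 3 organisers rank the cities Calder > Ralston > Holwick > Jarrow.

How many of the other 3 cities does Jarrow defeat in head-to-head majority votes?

Jarrow against each rival (21 organisers):
Jarrow vs Ralston: Ralston, 12–9.
Jarrow–Calder: Calder 14–7.
Jarrow vs Holwick: 6 to 15, Holwick.
Jarrow beats no one; loses to Ralston, Calder, Holwick — 0 pairwise wins.

0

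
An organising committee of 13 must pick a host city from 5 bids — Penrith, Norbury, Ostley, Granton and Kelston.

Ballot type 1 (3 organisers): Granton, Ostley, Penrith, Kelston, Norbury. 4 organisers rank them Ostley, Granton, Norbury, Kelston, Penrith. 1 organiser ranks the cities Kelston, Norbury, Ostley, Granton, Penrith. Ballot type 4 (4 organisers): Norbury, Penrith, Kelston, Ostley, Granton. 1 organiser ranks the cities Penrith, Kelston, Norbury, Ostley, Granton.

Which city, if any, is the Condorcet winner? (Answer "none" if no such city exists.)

Ostley

Pairwise majorities:
Penrith vs Norbury: Norbury, 9–4.
Penrith vs Ostley: Penrith is ranked higher on 4+1 = 5 ballots, Ostley on 8. Ostley wins 8–5.
Penrith vs Granton: Penrith is ranked higher on 4+1 = 5 ballots, Granton on 8. Granton wins 8–5.
Penrith vs Kelston: Penrith wins 8–5.
Norbury vs Ostley: 6 to 7, Ostley.
Norbury vs Granton: 6 to 7, Granton.
Norbury vs Kelston: Norbury wins 8–5.
Ostley vs Granton: Ostley preferred on 4+1+4+1 = 10 ballots; Ostley wins 10–3.
Ostley vs Kelston: Ostley preferred on 3+4 = 7 ballots; Ostley wins 7–6.
Granton vs Kelston: Granton, 7–6.
Ostley defeats every rival head-to-head and is the Condorcet winner.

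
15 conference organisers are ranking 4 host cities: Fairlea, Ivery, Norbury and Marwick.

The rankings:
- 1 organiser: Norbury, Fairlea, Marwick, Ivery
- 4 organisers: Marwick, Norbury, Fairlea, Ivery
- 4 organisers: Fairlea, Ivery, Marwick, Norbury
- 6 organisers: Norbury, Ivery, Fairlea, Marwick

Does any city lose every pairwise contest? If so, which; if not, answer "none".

Pairwise majorities:
Fairlea vs Ivery: Fairlea is ranked higher on 1+4+4 = 9 ballots, Ivery on 6. Fairlea wins 9–6.
Fairlea vs Norbury: 4 for Fairlea, 11 for Norbury — Norbury by 11–4.
Fairlea vs Marwick: 1+4+6 = 11 for Fairlea, 4 for Marwick — Fairlea by 11–4.
Ivery vs Norbury: Ivery preferred on 4 ballots; Norbury wins 11–4.
Ivery vs Marwick: Ivery, 10–5.
Norbury vs Marwick: Marwick, 8–7.
No city is winless: Fairlea beats Ivery; Ivery beats Marwick; Norbury beats Fairlea; Marwick beats Norbury. There is no Condorcet loser.

none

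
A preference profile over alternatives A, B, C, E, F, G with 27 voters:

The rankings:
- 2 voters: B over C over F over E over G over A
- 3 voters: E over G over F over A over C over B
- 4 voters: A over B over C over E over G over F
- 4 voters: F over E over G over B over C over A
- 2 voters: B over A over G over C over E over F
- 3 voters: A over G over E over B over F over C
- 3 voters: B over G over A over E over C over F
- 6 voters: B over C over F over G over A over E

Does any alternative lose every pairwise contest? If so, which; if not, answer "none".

none

Pairwise majorities:
A vs B: 10 to 17, B.
A vs C: A wins 15–12.
A–E: A 18–9.
A vs F: 4+2+3+3 = 12 for A, 15 for F — F by 15–12.
A vs G: G, 18–9.
B vs C: 24 to 3, B.
B–E: B 17–10.
B–F: B 20–7.
B–G: B 17–10.
C vs E: C wins 14–13.
C vs F: C wins 17–10.
C vs G: G, 15–12.
E–F: E 15–12.
E vs G: 2+3+4+4 = 13 for E, 14 for G — G by 14–13.
F vs G: G wins 15–12.
No alternative is winless: A beats C; B beats A; C beats E; E beats F; F beats A; G beats A. There is no Condorcet loser.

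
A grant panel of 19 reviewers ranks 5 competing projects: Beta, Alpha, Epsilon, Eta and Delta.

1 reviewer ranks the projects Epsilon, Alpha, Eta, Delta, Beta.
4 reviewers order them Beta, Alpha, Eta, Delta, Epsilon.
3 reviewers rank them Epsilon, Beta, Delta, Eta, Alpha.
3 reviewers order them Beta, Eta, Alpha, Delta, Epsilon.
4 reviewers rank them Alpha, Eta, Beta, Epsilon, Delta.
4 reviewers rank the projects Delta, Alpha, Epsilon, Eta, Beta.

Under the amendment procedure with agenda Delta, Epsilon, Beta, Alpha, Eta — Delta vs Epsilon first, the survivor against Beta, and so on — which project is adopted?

Round 1: Delta vs Epsilon — 11–8, Delta advances.
Round 2: Delta vs Beta — 5–14, Beta advances.
Round 3: Beta vs Alpha — 10–9, Beta advances.
Round 4: Beta vs Eta — 10–9, Beta advances.
The agenda winner is Beta.

Beta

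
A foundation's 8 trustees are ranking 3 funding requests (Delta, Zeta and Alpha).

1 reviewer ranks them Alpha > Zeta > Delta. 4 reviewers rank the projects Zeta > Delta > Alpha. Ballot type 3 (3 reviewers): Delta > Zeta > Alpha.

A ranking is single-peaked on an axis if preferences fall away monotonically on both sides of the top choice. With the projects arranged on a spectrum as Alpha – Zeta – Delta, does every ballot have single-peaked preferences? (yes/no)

Axis positions: Alpha=1, Zeta=2, Delta=3.
Ballot type 1 (peak Alpha at position 1): ranking walks positions 1-2-3, expanding outward from the peak — single-peaked.
Ballot type 2 (peak Zeta at position 2): ranking walks positions 2-3-1, expanding outward from the peak — single-peaked.
Ballot type 3 (peak Delta at position 3): ranking walks positions 3-2-1, expanding outward from the peak — single-peaked.
Every ranking is single-peaked on this axis.

yes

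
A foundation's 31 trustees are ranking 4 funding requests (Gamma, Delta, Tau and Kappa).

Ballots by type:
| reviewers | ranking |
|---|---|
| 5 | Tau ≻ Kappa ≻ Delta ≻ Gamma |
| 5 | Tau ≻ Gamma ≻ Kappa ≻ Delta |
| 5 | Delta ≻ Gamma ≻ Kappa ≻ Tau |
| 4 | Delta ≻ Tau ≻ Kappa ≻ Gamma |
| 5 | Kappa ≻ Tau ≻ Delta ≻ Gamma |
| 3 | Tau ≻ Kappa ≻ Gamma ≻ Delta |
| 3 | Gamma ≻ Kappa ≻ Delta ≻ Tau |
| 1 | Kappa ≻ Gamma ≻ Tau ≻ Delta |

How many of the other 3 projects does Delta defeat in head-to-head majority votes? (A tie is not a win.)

1

Delta against each rival (31 reviewers):
Delta vs Gamma: Delta wins 19–12.
Delta vs Tau: Tau wins 19–12.
Delta vs Kappa: 5+4 = 9 for Delta, 22 for Kappa — Kappa by 22–9.
Delta beats Gamma; loses to Tau, Kappa — 1 pairwise win.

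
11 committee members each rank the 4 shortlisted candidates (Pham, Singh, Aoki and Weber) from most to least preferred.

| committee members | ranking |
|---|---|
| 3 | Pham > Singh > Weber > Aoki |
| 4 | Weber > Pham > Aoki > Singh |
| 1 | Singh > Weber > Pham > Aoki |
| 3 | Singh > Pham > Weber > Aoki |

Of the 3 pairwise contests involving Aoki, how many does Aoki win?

0

Aoki against each rival (11 committee members):
Aoki vs Pham: Pham wins 11–0.
Aoki vs Singh: Singh, 7–4.
Aoki vs Weber: Aoki preferred on 0 ballots; Weber wins 11–0.
Aoki beats no one; loses to Pham, Singh, Weber — 0 pairwise wins.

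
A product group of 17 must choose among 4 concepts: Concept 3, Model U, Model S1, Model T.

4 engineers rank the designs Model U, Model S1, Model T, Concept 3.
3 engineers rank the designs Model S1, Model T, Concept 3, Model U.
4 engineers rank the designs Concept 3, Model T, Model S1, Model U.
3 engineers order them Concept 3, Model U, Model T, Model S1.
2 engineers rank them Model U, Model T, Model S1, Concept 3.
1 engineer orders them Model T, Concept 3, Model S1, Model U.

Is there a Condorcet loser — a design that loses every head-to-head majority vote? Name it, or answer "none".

Head-to-head results (17 engineers):
Concept 3 vs Model U: 11 to 6, Concept 3.
Concept 3 vs Model S1: Model S1, 9–8.
Concept 3 vs Model T: 7 to 10, Model T.
Model U–Model S1: Model U 9–8.
Model U vs Model T: Model U, 9–8.
Model S1 vs Model T: Model T, 10–7.
Each design has at least one pairwise win (Concept 3 beats Model U; Model U beats Model S1; Model S1 beats Concept 3; Model T beats Concept 3) — no Condorcet loser.

none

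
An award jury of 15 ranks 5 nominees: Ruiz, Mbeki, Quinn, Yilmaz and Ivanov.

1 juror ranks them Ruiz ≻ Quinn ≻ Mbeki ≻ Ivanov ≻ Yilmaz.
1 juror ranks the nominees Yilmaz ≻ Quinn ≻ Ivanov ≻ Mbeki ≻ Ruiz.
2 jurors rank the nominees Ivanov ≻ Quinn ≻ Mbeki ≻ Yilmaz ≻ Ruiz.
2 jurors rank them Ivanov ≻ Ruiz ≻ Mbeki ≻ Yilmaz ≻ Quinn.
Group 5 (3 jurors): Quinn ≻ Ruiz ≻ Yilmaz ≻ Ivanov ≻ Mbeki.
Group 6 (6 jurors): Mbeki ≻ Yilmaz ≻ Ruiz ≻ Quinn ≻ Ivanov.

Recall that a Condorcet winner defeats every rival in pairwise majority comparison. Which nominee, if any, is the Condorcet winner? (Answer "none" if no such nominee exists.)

none

Check each pair by majority over 15 ballots:
Ruiz vs Mbeki: 6 to 9, Mbeki.
Ruiz vs Quinn: 9 to 6, Ruiz.
Ruiz vs Yilmaz: 6 to 9, Yilmaz.
Ruiz vs Ivanov: 1+3+6 = 10 for Ruiz, 5 for Ivanov — Ruiz by 10–5.
Mbeki vs Quinn: Mbeki preferred on 2+6 = 8 ballots; Mbeki wins 8–7.
Mbeki vs Yilmaz: 11 to 4, Mbeki.
Mbeki vs Ivanov: Mbeki is ranked higher on 1+6 = 7 ballots, Ivanov on 8. Ivanov wins 8–7.
Quinn vs Yilmaz: 6 to 9, Yilmaz.
Quinn vs Ivanov: 1+1+3+6 = 11 for Quinn, 4 for Ivanov — Quinn by 11–4.
Yilmaz vs Ivanov: Yilmaz is ranked higher on 1+3+6 = 10 ballots, Ivanov on 5. Yilmaz wins 10–5.
Each nominee drops at least one matchup (Ruiz loses to Mbeki; Mbeki loses to Ivanov; Quinn loses to Ruiz; Yilmaz loses to Mbeki; Ivanov loses to Ruiz); the cycle Ruiz beats Ivanov beats Mbeki beats Ruiz rules out a Condorcet winner.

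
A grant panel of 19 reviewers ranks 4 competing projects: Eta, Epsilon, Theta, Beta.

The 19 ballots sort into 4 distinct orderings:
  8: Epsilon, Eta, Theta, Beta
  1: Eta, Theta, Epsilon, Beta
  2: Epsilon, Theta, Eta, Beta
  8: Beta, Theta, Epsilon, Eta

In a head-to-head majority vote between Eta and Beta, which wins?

Eta

Ballots ranking Eta above Beta: 8 + 1 + 2 = 11.
Ballots ranking Beta above Eta: 19 − 11 = 8.
Eta wins the head-to-head 11–8.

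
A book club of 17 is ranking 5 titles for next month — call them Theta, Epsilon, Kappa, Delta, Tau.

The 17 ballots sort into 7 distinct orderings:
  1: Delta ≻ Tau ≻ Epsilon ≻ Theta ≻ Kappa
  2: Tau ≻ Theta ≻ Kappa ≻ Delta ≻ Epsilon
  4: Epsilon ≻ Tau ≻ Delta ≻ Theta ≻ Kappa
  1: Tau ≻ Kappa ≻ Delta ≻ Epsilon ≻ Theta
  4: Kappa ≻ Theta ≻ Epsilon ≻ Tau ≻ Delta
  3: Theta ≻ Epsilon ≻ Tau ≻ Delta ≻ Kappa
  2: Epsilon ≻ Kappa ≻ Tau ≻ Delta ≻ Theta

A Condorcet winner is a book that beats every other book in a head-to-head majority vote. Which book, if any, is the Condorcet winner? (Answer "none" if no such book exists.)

none

Pairwise majorities:
Theta vs Epsilon: Theta is ranked higher on 2+4+3 = 9 ballots, Epsilon on 8. Theta wins 9–8.
Theta–Kappa: Theta 10–7.
Theta vs Delta: Theta preferred on 2+4+3 = 9 ballots; Theta wins 9–8.
Theta–Tau: Tau 10–7.
Epsilon–Kappa: Epsilon 10–7.
Epsilon–Delta: Epsilon 13–4.
Epsilon vs Tau: 4+4+3+2 = 13 for Epsilon, 4 for Tau — Epsilon by 13–4.
Kappa vs Delta: Kappa is ranked higher on 2+1+4+2 = 9 ballots, Delta on 8. Kappa wins 9–8.
Kappa–Tau: Tau 11–6.
Delta–Tau: Tau 16–1.
Every book loses at least once (Theta loses to Tau; Epsilon loses to Theta; Kappa loses to Theta; Delta loses to Theta; Tau loses to Epsilon). The majority relation contains the cycle Theta beats Epsilon beats Tau beats Theta, so there is no Condorcet winner.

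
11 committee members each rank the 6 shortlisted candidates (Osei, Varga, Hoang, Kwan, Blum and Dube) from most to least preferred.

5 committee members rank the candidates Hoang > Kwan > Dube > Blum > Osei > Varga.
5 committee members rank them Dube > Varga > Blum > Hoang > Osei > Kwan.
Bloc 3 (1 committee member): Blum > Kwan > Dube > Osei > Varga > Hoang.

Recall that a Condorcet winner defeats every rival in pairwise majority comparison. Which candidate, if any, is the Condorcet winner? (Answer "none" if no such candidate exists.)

Check each pair by majority over 11 ballots:
Osei vs Varga: Osei wins 6–5.
Osei vs Hoang: Hoang, 10–1.
Osei vs Kwan: Kwan wins 6–5.
Osei–Blum: Blum 11–0.
Osei vs Dube: Dube wins 11–0.
Varga vs Hoang: Varga, 6–5.
Varga vs Kwan: Kwan, 6–5.
Varga vs Blum: Blum wins 6–5.
Varga vs Dube: Dube, 11–0.
Hoang vs Kwan: Hoang, 10–1.
Hoang–Blum: Blum 6–5.
Hoang vs Dube: Dube wins 6–5.
Kwan vs Blum: Blum, 6–5.
Kwan vs Dube: Kwan wins 6–5.
Blum vs Dube: Dube wins 10–1.
No candidate is unbeaten: Osei loses to Hoang; Varga loses to Osei; Hoang loses to Varga; Kwan loses to Hoang; Blum loses to Dube; Dube loses to Kwan. In particular Osei > Varga > Hoang > Osei is a majority cycle — no Condorcet winner exists.

none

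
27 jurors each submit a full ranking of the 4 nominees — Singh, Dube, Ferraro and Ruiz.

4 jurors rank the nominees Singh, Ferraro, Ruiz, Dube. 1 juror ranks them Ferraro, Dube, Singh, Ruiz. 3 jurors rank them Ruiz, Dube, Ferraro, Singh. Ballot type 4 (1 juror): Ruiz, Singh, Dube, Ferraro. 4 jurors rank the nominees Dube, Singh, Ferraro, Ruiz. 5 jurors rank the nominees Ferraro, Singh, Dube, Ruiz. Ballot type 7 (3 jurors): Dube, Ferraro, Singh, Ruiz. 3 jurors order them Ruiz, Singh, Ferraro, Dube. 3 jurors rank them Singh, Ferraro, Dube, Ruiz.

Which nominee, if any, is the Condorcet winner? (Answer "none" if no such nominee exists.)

Singh

Head-to-head results (27 jurors):
Singh vs Dube: 4+1+5+3+3 = 16 for Singh, 11 for Dube — Singh by 16–11.
Singh vs Ferraro: 15 to 12, Singh.
Singh vs Ruiz: Singh is ranked higher on 4+1+4+5+3+3 = 20 ballots, Ruiz on 7. Singh wins 20–7.
Dube vs Ferraro: 3+1+4+3 = 11 for Dube, 16 for Ferraro — Ferraro by 16–11.
Dube vs Ruiz: 1+4+5+3+3 = 16 for Dube, 11 for Ruiz — Dube by 16–11.
Ferraro vs Ruiz: Ferraro preferred on 4+1+4+5+3+3 = 20 ballots; Ferraro wins 20–7.
Singh beats each of Dube, Ferraro, Ruiz — Singh is the Condorcet winner.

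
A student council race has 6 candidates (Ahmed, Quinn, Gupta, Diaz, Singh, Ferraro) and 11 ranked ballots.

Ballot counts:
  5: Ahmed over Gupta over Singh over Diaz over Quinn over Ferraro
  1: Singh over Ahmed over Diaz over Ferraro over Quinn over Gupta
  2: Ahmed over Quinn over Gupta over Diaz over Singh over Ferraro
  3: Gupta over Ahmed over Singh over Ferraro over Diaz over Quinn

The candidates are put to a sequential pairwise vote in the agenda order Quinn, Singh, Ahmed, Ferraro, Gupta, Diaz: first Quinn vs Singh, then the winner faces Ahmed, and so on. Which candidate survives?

Ahmed

Round 1: Quinn vs Singh — 2–9, Singh advances.
Round 2: Singh vs Ahmed — 1–10, Ahmed advances.
Round 3: Ahmed vs Ferraro — 11–0, Ahmed advances.
Round 4: Ahmed vs Gupta — 8–3, Ahmed advances.
Round 5: Ahmed vs Diaz — 11–0, Ahmed advances.
Ahmed survives the agenda.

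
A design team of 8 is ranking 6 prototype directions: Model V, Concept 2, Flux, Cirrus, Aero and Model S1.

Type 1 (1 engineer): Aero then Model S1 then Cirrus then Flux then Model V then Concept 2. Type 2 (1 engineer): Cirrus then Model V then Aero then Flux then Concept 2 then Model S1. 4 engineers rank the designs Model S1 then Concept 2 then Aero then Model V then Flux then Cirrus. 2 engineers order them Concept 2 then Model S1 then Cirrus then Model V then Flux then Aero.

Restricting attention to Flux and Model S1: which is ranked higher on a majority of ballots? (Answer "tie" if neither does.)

Ballots ranking Flux above Model S1: 1.
Ballots ranking Model S1 above Flux: 8 − 1 = 7.
Model S1 wins the head-to-head 7–1.

Model S1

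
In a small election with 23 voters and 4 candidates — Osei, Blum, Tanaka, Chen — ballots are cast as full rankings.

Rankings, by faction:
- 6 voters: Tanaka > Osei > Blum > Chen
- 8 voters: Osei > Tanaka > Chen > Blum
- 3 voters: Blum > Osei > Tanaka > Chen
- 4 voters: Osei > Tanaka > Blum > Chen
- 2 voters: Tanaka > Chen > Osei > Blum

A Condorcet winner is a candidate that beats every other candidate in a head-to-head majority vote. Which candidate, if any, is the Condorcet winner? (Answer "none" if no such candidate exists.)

Osei

Pairwise majorities:
Osei–Blum: Osei 20–3.
Osei vs Tanaka: Osei wins 15–8.
Osei vs Chen: 21 to 2, Osei.
Blum–Tanaka: Tanaka 20–3.
Blum vs Chen: 6+3+4 = 13 for Blum, 10 for Chen — Blum by 13–10.
Tanaka vs Chen: 23 to 0, Tanaka.
Osei defeats every rival head-to-head and is the Condorcet winner.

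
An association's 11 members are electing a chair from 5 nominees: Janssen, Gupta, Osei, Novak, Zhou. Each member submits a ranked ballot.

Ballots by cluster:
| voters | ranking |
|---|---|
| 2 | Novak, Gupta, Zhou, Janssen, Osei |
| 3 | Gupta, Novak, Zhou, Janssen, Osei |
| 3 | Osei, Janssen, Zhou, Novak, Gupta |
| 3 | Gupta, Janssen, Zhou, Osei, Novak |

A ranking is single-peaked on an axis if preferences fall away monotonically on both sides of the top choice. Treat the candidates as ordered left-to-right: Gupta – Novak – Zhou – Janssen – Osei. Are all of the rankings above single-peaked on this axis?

Axis positions: Gupta=1, Novak=2, Zhou=3, Janssen=4, Osei=5.
Cluster 1 (peak Novak at position 2): ranking walks positions 2-1-3-4-5, expanding outward from the peak — single-peaked.
Cluster 2 (peak Gupta at position 1): ranking walks positions 1-2-3-4-5, expanding outward from the peak — single-peaked.
Cluster 3 (peak Osei at position 5): ranking walks positions 5-4-3-2-1, expanding outward from the peak — single-peaked.
Cluster 4: ranking walks positions 1-4-3-5-2; Janssen is ranked above Novak even though Novak lies between Janssen and the peak Gupta on the axis — preferences dip and rise again. Not single-peaked.
Cluster 4 violates single-peakedness, so the profile is not single-peaked on this axis.

no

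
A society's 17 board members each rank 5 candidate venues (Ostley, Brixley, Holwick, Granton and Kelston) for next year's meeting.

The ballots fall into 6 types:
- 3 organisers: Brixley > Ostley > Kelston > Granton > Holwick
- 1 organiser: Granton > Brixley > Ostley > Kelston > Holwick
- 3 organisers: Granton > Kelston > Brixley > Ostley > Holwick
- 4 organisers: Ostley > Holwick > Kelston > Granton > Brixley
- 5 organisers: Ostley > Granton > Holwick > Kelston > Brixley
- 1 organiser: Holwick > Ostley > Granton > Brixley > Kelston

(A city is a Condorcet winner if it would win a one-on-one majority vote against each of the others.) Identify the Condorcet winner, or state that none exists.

Ostley

Head-to-head results (17 organisers):
Ostley vs Brixley: Ostley wins 10–7.
Ostley vs Holwick: Ostley wins 16–1.
Ostley vs Granton: Ostley, 13–4.
Ostley vs Kelston: Ostley wins 14–3.
Brixley–Holwick: Holwick 10–7.
Brixley vs Granton: Granton wins 14–3.
Brixley–Kelston: Kelston 12–5.
Holwick vs Granton: Granton, 12–5.
Holwick–Kelston: Holwick 10–7.
Granton vs Kelston: Granton wins 10–7.
Only Ostley has no losses; Ostley is the Condorcet winner.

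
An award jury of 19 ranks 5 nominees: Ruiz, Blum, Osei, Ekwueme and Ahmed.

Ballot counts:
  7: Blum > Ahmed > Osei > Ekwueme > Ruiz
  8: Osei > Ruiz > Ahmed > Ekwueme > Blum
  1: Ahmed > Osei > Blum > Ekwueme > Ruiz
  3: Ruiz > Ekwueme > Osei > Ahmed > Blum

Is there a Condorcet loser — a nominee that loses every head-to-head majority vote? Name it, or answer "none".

Blum

Head-to-head results (19 jurors):
Ruiz vs Blum: Ruiz wins 11–8.
Ruiz vs Osei: 3 to 16, Osei.
Ruiz vs Ekwueme: Ruiz, 11–8.
Ruiz vs Ahmed: Ruiz preferred on 8+3 = 11 ballots; Ruiz wins 11–8.
Blum vs Osei: Osei, 12–7.
Blum vs Ekwueme: Ekwueme, 11–8.
Blum vs Ahmed: Blum preferred on 7 ballots; Ahmed wins 12–7.
Osei–Ekwueme: Osei 16–3.
Osei vs Ahmed: Osei preferred on 8+3 = 11 ballots; Osei wins 11–8.
Ekwueme vs Ahmed: Ekwueme preferred on 3 ballots; Ahmed wins 16–3.
Blum loses to every other nominee — it is the Condorcet loser.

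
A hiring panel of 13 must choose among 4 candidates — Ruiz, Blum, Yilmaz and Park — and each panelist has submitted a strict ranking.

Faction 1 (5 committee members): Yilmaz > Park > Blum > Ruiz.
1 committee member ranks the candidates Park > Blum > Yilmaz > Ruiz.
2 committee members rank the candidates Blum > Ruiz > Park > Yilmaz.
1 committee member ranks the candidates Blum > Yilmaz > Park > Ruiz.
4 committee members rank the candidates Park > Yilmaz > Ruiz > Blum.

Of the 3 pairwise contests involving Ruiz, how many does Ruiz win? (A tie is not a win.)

Ruiz against each rival (13 committee members):
Ruiz vs Blum: Ruiz preferred on 4 ballots; Blum wins 9–4.
Ruiz–Yilmaz: Yilmaz 11–2.
Ruiz vs Park: 2 to 11, Park.
Ruiz beats no one; loses to Blum, Yilmaz, Park — 0 pairwise wins.

0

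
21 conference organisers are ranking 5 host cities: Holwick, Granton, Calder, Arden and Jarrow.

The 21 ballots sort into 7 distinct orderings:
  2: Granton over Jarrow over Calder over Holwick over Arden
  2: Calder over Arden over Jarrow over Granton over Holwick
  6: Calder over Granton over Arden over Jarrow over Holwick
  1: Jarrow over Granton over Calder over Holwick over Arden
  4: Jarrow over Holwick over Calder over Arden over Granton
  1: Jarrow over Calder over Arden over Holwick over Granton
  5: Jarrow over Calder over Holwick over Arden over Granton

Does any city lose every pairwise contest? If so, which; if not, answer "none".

none

Pairwise majorities:
Holwick vs Granton: 4+1+5 = 10 for Holwick, 11 for Granton — Granton by 11–10.
Holwick vs Calder: Holwick preferred on 4 ballots; Calder wins 17–4.
Holwick–Arden: Holwick 12–9.
Holwick–Jarrow: Jarrow 21–0.
Granton vs Calder: Calder, 18–3.
Granton vs Arden: Granton is ranked higher on 2+6+1 = 9 ballots, Arden on 12. Arden wins 12–9.
Granton vs Jarrow: Granton is ranked higher on 2+6 = 8 ballots, Jarrow on 13. Jarrow wins 13–8.
Calder vs Arden: Calder is ranked higher on 21 ballots, Arden on 0. Calder wins 21–0.
Calder vs Jarrow: Calder is ranked higher on 2+6 = 8 ballots, Jarrow on 13. Jarrow wins 13–8.
Arden–Jarrow: Jarrow 13–8.
No city is winless: Holwick beats Arden; Granton beats Holwick; Calder beats Holwick; Arden beats Granton; Jarrow beats Holwick. There is no Condorcet loser.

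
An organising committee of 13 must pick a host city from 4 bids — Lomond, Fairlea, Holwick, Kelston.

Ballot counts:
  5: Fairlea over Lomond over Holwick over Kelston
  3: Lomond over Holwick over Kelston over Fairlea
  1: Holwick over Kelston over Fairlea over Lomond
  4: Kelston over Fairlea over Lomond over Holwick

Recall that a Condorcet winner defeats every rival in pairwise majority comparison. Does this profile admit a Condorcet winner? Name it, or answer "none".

Check each pair by majority over 13 ballots:
Lomond vs Fairlea: Fairlea, 10–3.
Lomond vs Holwick: Lomond wins 12–1.
Lomond vs Kelston: Lomond, 8–5.
Fairlea vs Holwick: Fairlea, 9–4.
Fairlea vs Kelston: Kelston wins 8–5.
Holwick–Kelston: Holwick 9–4.
No city is unbeaten: Lomond loses to Fairlea; Fairlea loses to Kelston; Holwick loses to Lomond; Kelston loses to Lomond. In particular Lomond → Kelston → Fairlea → Lomond is a majority cycle — no Condorcet winner exists.

none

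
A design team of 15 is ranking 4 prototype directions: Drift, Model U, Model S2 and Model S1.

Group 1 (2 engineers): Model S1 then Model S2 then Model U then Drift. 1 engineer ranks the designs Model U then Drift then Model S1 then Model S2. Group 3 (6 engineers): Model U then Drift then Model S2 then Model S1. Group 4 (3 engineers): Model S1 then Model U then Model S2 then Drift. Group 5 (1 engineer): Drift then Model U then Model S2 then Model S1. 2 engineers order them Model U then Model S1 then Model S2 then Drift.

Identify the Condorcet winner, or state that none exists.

Check each pair by majority over 15 ballots:
Drift vs Model U: 1 for Drift, 14 for Model U — Model U by 14–1.
Drift vs Model S2: Drift preferred on 1+6+1 = 8 ballots; Drift wins 8–7.
Drift vs Model S1: 8 to 7, Drift.
Model U vs Model S2: Model U is ranked higher on 1+6+3+1+2 = 13 ballots, Model S2 on 2. Model U wins 13–2.
Model U vs Model S1: Model U preferred on 1+6+1+2 = 10 ballots; Model U wins 10–5.
Model S2 vs Model S1: 6+1 = 7 for Model S2, 8 for Model S1 — Model S1 by 8–7.
Model U defeats every rival head-to-head and is the Condorcet winner.

Model U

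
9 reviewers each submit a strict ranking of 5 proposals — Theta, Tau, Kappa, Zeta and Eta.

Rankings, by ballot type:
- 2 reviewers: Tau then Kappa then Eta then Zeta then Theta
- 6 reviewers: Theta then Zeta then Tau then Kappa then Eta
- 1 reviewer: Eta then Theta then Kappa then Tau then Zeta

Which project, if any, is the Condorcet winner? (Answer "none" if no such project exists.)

Head-to-head results (9 reviewers):
Theta–Tau: Theta 7–2.
Theta vs Kappa: Theta, 7–2.
Theta–Zeta: Theta 7–2.
Theta vs Eta: Theta wins 6–3.
Tau–Kappa: Tau 8–1.
Tau vs Zeta: Zeta, 6–3.
Tau vs Eta: Tau, 8–1.
Kappa–Zeta: Zeta 6–3.
Kappa vs Eta: Kappa, 8–1.
Zeta–Eta: Zeta 6–3.
Theta beats each of Tau, Kappa, Zeta, Eta — Theta is the Condorcet winner.

Theta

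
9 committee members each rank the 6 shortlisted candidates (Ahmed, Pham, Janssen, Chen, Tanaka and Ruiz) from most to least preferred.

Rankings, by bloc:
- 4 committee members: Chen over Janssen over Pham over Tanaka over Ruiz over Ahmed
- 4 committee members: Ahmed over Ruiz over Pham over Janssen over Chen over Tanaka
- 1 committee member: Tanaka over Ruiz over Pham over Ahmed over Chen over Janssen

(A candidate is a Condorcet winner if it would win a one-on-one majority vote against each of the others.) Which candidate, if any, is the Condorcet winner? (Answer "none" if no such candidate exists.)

Head-to-head results (9 committee members):
Ahmed–Pham: Pham 5–4.
Ahmed–Janssen: Ahmed 5–4.
Ahmed–Chen: Ahmed 5–4.
Ahmed vs Tanaka: Tanaka wins 5–4.
Ahmed–Ruiz: Ruiz 5–4.
Pham vs Janssen: Pham wins 5–4.
Pham vs Chen: Pham, 5–4.
Pham–Tanaka: Pham 8–1.
Pham vs Ruiz: Ruiz, 5–4.
Janssen vs Chen: Chen wins 5–4.
Janssen vs Tanaka: Janssen, 8–1.
Janssen–Ruiz: Ruiz 5–4.
Chen–Tanaka: Chen 8–1.
Chen–Ruiz: Ruiz 5–4.
Tanaka vs Ruiz: Tanaka, 5–4.
No candidate is unbeaten: Ahmed loses to Pham; Pham loses to Ruiz; Janssen loses to Ahmed; Chen loses to Ahmed; Tanaka loses to Pham; Ruiz loses to Tanaka. In particular Ahmed > Janssen > Tanaka > Ahmed is a majority cycle — no Condorcet winner exists.

none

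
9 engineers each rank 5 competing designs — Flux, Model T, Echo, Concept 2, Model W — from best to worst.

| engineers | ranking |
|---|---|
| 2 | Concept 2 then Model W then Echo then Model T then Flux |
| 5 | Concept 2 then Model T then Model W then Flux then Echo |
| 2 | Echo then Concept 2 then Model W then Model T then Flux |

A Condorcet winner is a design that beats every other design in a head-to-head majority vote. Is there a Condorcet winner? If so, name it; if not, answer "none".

Check each pair by majority over 9 ballots:
Flux–Model T: Model T 9–0.
Flux vs Echo: Flux, 5–4.
Flux vs Concept 2: Concept 2, 9–0.
Flux vs Model W: Model W wins 9–0.
Model T–Echo: Model T 5–4.
Model T vs Concept 2: Concept 2 wins 9–0.
Model T vs Model W: Model T wins 5–4.
Echo vs Concept 2: Concept 2 wins 7–2.
Echo vs Model W: Model W wins 7–2.
Concept 2 vs Model W: Concept 2, 9–0.
Concept 2 defeats every rival head-to-head and is the Condorcet winner.

Concept 2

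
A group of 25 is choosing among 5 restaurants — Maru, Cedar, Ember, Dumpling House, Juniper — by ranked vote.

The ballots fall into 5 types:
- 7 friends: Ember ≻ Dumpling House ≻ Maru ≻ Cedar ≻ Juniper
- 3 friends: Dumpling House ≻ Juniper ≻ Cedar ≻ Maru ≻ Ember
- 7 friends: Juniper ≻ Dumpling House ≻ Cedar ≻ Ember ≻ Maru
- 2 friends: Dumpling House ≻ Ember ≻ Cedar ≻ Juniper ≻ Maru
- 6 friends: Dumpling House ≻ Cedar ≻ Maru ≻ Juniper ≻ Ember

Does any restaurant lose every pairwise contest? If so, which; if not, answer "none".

Head-to-head results (25 friends):
Maru vs Cedar: Maru is ranked higher on 7 ballots, Cedar on 18. Cedar wins 18–7.
Maru vs Ember: 9 to 16, Ember.
Maru vs Dumpling House: Dumpling House wins 25–0.
Maru vs Juniper: Maru preferred on 7+6 = 13 ballots; Maru wins 13–12.
Cedar vs Ember: 16 to 9, Cedar.
Cedar vs Dumpling House: 0 for Cedar, 25 for Dumpling House — Dumpling House by 25–0.
Cedar vs Juniper: Cedar wins 15–10.
Ember vs Dumpling House: 7 for Ember, 18 for Dumpling House — Dumpling House by 18–7.
Ember vs Juniper: Ember preferred on 7+2 = 9 ballots; Juniper wins 16–9.
Dumpling House vs Juniper: 18 to 7, Dumpling House.
No restaurant is winless: Maru beats Juniper; Cedar beats Maru; Ember beats Maru; Dumpling House beats Maru; Juniper beats Ember. There is no Condorcet loser.

none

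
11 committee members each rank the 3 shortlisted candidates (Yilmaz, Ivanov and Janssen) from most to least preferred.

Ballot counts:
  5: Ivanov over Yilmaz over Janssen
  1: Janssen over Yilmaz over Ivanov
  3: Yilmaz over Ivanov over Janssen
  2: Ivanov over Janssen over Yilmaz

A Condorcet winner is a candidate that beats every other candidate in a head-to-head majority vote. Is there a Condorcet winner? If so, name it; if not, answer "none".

Ivanov

Head-to-head results (11 committee members):
Yilmaz–Ivanov: Ivanov 7–4.
Yilmaz vs Janssen: 5+3 = 8 for Yilmaz, 3 for Janssen — Yilmaz by 8–3.
Ivanov vs Janssen: 10 to 1, Ivanov.
Only Ivanov has no losses; Ivanov is the Condorcet winner.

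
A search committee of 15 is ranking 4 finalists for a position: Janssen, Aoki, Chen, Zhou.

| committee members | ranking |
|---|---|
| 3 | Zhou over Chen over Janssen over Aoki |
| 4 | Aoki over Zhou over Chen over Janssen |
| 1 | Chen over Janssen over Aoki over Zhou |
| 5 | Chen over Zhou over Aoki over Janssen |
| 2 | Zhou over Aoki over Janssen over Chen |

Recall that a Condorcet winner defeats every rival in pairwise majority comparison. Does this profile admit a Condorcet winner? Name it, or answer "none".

Head-to-head results (15 committee members):
Janssen vs Aoki: Janssen preferred on 3+1 = 4 ballots; Aoki wins 11–4.
Janssen vs Chen: Janssen preferred on 2 ballots; Chen wins 13–2.
Janssen vs Zhou: 1 to 14, Zhou.
Aoki vs Chen: Aoki preferred on 4+2 = 6 ballots; Chen wins 9–6.
Aoki vs Zhou: Aoki is ranked higher on 4+1 = 5 ballots, Zhou on 10. Zhou wins 10–5.
Chen vs Zhou: 1+5 = 6 for Chen, 9 for Zhou — Zhou by 9–6.
Zhou defeats every rival head-to-head and is the Condorcet winner.

Zhou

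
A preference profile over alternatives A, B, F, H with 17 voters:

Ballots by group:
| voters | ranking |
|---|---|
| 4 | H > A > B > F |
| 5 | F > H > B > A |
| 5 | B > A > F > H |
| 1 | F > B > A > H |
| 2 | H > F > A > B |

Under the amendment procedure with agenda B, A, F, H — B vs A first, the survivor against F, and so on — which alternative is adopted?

H

Round 1: B vs A — 11–6, B advances.
Round 2: B vs F — 9–8, B advances.
Round 3: B vs H — 6–11, H advances.
H survives the agenda.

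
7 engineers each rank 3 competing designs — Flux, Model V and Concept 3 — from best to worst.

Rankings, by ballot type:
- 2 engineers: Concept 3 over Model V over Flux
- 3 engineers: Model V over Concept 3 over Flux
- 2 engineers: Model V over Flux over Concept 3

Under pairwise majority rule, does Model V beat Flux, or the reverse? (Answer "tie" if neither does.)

Model V

Ballots ranking Model V above Flux: 2 + 3 + 2 = 7.
Ballots ranking Flux above Model V: 7 − 7 = 0.
Model V wins the head-to-head 7–0.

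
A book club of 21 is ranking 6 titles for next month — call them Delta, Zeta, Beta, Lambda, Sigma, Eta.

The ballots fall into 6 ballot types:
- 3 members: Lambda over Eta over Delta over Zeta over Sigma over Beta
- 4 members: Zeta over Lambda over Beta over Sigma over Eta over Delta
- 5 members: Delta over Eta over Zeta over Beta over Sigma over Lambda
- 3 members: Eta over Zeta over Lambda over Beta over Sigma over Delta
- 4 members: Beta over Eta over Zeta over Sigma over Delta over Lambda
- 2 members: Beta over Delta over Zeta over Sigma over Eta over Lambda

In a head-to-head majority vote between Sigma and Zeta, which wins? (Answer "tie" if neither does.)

No ballot ranks Sigma above Zeta: 0.
Ballots ranking Zeta above Sigma: 21 − 0 = 21.
Zeta wins the head-to-head 21–0.

Zeta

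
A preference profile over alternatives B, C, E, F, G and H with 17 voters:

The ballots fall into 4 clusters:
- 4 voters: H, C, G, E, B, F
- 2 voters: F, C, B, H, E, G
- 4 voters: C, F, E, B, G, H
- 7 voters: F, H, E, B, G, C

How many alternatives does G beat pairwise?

G against each rival (17 voters):
G vs B: 4 to 13, B.
G vs C: 7 for G, 10 for C — C by 10–7.
G vs E: E, 13–4.
G vs F: 4 for G, 13 for F — F by 13–4.
G–H: H 13–4.
G beats no one; loses to B, C, E, F, H — 0 pairwise wins.

0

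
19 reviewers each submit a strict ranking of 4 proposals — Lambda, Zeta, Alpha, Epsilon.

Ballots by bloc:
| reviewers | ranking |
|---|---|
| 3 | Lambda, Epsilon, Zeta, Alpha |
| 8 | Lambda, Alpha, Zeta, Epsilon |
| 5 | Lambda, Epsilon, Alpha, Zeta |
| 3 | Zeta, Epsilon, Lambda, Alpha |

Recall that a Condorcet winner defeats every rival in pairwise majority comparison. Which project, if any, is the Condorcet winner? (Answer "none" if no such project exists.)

Check each pair by majority over 19 ballots:
Lambda–Zeta: Lambda 16–3.
Lambda–Alpha: Lambda 19–0.
Lambda vs Epsilon: Lambda wins 16–3.
Zeta vs Alpha: Alpha, 13–6.
Zeta vs Epsilon: Zeta, 11–8.
Alpha vs Epsilon: Epsilon, 11–8.
Lambda wins every pairwise contest, so Lambda is the Condorcet winner.

Lambda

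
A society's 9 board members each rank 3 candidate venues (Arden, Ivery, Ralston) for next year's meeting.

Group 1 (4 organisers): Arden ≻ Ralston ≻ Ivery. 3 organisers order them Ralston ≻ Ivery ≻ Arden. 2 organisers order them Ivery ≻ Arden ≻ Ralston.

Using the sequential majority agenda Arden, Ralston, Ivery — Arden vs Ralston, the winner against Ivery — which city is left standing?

Round 1: Arden vs Ralston — 6–3, Arden advances.
Round 2: Arden vs Ivery — 4–5, Ivery advances.
The agenda winner is Ivery.

Ivery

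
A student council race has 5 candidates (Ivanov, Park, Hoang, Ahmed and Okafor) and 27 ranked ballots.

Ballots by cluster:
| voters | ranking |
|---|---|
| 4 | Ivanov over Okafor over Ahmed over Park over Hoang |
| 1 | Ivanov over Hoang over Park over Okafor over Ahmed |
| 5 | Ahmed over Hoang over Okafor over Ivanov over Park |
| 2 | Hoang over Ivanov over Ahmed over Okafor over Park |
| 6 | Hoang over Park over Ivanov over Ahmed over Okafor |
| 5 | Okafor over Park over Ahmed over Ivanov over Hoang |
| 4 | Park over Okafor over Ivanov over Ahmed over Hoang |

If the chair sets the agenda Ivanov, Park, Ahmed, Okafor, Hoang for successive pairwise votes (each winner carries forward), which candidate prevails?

Hoang

Round 1: Ivanov vs Park — 12–15, Park advances.
Round 2: Park vs Ahmed — 16–11, Park advances.
Round 3: Park vs Okafor — 11–16, Okafor advances.
Round 4: Okafor vs Hoang — 13–14, Hoang advances.
The agenda winner is Hoang.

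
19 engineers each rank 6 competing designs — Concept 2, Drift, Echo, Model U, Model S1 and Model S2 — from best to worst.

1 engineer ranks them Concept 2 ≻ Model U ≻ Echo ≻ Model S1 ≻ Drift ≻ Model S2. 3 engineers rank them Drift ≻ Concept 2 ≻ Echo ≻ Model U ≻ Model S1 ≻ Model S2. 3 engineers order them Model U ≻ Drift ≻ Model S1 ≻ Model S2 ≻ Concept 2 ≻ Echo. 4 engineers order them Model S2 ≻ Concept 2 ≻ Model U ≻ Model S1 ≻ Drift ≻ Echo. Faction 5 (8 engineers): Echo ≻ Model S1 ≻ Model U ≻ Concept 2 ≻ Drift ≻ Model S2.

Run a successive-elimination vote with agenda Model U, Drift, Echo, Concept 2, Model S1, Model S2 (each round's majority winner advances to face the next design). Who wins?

Round 1: Model U vs Drift — 16–3, Model U advances.
Round 2: Model U vs Echo — 8–11, Echo advances.
Round 3: Echo vs Concept 2 — 8–11, Concept 2 advances.
Round 4: Concept 2 vs Model S1 — 8–11, Model S1 advances.
Round 5: Model S1 vs Model S2 — 15–4, Model S1 advances.
The agenda winner is Model S1.

Model S1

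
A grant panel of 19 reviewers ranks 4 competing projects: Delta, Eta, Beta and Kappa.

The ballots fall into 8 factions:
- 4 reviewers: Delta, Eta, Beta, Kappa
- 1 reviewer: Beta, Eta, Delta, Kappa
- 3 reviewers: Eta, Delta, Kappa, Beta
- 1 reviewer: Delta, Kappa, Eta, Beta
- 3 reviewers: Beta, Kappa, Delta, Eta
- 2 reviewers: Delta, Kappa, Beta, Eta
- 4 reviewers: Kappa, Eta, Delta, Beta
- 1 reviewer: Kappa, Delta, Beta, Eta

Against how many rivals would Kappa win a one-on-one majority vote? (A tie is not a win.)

2

Kappa against each rival (19 reviewers):
Kappa vs Delta: 8 to 11, Delta.
Kappa–Eta: Kappa 11–8.
Kappa vs Beta: 3+1+2+4+1 = 11 for Kappa, 8 for Beta — Kappa by 11–8.
Kappa beats Eta, Beta; loses to Delta — 2 pairwise wins.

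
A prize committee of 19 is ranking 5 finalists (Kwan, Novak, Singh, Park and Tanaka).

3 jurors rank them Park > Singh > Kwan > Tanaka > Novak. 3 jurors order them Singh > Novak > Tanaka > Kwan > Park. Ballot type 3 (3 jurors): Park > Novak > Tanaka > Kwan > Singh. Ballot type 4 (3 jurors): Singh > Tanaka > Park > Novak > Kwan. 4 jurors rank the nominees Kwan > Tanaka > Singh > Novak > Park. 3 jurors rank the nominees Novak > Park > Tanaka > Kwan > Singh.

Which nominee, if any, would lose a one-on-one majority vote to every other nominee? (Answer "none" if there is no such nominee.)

Head-to-head results (19 jurors):
Kwan vs Novak: Novak, 12–7.
Kwan vs Singh: Kwan wins 10–9.
Kwan vs Park: Park wins 12–7.
Kwan vs Tanaka: Kwan is ranked higher on 3+4 = 7 ballots, Tanaka on 12. Tanaka wins 12–7.
Novak vs Singh: Novak preferred on 3+3 = 6 ballots; Singh wins 13–6.
Novak–Park: Novak 10–9.
Novak vs Tanaka: 3+3+3 = 9 for Novak, 10 for Tanaka — Tanaka by 10–9.
Singh vs Park: 3+3+4 = 10 for Singh, 9 for Park — Singh by 10–9.
Singh vs Tanaka: 9 to 10, Tanaka.
Park vs Tanaka: 3+3+3 = 9 for Park, 10 for Tanaka — Tanaka by 10–9.
No nominee is winless: Kwan beats Singh; Novak beats Kwan; Singh beats Novak; Park beats Kwan; Tanaka beats Kwan. There is no Condorcet loser.

none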